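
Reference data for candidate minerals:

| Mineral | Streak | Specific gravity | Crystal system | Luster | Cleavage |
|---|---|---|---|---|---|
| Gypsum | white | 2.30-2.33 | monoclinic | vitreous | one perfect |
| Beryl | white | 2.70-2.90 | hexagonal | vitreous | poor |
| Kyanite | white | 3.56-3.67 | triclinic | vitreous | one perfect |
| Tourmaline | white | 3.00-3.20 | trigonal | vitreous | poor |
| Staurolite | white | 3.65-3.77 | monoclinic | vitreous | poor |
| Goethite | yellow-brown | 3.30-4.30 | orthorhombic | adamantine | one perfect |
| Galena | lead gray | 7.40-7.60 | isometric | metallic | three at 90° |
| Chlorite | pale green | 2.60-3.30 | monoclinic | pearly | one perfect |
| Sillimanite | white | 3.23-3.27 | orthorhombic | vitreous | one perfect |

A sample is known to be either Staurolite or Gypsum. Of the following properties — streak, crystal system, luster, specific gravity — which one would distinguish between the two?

specific gravity

Streak: both white — shared.
Crystal system: both monoclinic — shared.
Luster: both vitreous — shared.
Specific gravity: Staurolite 3.65-3.77, Gypsum 2.30-2.33 — different.
Of the listed properties, specific gravity is the one that separates them.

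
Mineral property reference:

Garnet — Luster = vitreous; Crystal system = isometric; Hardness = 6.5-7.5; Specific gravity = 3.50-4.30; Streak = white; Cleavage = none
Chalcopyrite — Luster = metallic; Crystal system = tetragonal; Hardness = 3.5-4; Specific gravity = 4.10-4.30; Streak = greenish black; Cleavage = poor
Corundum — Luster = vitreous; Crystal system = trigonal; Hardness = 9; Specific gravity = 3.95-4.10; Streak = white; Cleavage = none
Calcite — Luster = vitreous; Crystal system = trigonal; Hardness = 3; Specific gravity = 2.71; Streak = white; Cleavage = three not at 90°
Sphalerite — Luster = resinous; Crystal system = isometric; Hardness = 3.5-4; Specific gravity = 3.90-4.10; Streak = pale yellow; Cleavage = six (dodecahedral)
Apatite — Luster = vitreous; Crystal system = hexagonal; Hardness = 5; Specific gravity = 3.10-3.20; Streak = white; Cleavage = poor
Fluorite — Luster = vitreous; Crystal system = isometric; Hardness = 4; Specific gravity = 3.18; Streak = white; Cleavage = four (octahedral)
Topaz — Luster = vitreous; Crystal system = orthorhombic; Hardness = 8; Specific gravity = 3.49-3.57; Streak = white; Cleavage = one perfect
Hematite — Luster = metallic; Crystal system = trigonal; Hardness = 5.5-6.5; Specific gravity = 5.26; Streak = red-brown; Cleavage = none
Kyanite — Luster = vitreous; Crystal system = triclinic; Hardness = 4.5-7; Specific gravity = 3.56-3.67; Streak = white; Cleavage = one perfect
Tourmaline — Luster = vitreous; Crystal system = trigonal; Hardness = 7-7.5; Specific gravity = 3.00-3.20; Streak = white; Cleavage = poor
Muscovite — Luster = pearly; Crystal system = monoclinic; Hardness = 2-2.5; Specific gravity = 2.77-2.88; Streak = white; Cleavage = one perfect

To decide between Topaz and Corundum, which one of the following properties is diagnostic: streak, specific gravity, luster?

Streak: both white — identical.
Specific gravity: Topaz 3.49-3.57, Corundum 3.95-4.10 — different.
Luster: both vitreous — identical.
Of the listed properties, specific gravity is the one that separates them.

specific gravity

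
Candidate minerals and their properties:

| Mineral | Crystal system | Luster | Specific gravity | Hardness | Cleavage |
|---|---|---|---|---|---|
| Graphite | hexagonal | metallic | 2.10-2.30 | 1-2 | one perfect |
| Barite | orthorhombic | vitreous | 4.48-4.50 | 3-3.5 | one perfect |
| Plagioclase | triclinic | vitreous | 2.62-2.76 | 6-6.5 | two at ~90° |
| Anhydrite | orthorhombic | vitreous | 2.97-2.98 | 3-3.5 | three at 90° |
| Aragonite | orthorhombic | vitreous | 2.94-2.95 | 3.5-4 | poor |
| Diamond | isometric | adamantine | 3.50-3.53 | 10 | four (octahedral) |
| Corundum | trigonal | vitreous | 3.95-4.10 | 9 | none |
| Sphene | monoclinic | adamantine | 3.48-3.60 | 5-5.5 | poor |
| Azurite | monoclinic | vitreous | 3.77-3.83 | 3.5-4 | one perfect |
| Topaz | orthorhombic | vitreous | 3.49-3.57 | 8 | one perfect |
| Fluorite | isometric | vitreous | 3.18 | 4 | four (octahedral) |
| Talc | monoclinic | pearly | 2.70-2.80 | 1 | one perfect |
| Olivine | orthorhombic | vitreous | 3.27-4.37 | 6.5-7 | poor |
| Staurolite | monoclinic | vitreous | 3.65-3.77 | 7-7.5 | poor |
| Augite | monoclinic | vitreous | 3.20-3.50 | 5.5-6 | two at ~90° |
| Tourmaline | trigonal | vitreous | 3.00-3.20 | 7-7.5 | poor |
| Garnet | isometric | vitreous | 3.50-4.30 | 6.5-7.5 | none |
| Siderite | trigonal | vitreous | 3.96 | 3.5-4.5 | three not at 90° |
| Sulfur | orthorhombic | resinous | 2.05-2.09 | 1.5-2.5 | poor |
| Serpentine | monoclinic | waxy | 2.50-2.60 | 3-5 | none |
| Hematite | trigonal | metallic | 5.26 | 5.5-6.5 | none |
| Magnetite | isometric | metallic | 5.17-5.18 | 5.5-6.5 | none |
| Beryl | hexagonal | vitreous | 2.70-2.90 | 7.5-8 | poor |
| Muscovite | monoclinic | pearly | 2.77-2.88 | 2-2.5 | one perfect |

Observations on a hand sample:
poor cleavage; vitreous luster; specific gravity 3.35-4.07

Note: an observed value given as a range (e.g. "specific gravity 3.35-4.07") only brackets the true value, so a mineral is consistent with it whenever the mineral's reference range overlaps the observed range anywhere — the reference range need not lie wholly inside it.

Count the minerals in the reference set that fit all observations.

Poor cleavage: only Aragonite, Sphene, Olivine, Staurolite, Tourmaline, Sulfur, Beryl remain.
Vitreous luster excludes Sphene, Sulfur.
Specific gravity 3.35-4.07: leaves Olivine, Staurolite.
Consistent with every observation: Olivine, Staurolite.
That is 2 minerals.

2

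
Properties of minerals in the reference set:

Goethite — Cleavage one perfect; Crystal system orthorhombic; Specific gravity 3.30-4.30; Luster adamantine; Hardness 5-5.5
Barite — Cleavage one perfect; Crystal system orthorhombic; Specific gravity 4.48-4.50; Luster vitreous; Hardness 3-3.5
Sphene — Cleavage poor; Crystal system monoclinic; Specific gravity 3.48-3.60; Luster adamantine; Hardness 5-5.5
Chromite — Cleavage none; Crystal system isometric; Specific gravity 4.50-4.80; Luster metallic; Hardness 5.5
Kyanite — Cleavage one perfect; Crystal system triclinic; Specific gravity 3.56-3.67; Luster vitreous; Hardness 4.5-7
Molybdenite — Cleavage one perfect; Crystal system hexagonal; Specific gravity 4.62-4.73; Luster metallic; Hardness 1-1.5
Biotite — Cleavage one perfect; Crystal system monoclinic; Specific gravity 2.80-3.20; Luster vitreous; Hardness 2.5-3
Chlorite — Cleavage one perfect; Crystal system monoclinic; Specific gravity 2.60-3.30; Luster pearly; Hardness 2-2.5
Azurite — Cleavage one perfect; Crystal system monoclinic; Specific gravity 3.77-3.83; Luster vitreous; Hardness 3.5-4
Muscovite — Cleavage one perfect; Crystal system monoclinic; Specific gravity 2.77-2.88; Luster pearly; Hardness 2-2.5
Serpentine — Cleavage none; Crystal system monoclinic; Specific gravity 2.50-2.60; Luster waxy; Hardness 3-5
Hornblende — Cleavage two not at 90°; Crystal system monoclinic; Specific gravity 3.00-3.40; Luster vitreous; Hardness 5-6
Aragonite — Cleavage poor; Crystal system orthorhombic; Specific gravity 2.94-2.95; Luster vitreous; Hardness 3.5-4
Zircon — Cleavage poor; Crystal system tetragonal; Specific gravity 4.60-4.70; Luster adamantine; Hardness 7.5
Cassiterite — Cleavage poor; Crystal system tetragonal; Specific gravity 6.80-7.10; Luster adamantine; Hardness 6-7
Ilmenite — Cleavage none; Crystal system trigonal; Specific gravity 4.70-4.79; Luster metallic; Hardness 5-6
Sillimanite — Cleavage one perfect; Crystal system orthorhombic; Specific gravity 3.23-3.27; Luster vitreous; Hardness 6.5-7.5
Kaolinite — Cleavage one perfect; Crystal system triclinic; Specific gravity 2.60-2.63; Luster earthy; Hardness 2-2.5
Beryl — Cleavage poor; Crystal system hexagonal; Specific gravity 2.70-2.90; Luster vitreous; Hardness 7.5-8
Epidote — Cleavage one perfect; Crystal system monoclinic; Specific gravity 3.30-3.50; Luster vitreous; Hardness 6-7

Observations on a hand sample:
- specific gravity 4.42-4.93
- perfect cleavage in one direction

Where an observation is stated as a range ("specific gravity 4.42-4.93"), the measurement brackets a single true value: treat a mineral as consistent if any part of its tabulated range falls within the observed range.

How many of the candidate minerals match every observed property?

2

Specific gravity 4.42-4.93 — leaves Barite, Chromite, Molybdenite, Zircon, Ilmenite.
Perfect cleavage in one direction — Barite, Molybdenite remain.
The minerals that satisfy all observations are Barite, Molybdenite.
That is 2 minerals.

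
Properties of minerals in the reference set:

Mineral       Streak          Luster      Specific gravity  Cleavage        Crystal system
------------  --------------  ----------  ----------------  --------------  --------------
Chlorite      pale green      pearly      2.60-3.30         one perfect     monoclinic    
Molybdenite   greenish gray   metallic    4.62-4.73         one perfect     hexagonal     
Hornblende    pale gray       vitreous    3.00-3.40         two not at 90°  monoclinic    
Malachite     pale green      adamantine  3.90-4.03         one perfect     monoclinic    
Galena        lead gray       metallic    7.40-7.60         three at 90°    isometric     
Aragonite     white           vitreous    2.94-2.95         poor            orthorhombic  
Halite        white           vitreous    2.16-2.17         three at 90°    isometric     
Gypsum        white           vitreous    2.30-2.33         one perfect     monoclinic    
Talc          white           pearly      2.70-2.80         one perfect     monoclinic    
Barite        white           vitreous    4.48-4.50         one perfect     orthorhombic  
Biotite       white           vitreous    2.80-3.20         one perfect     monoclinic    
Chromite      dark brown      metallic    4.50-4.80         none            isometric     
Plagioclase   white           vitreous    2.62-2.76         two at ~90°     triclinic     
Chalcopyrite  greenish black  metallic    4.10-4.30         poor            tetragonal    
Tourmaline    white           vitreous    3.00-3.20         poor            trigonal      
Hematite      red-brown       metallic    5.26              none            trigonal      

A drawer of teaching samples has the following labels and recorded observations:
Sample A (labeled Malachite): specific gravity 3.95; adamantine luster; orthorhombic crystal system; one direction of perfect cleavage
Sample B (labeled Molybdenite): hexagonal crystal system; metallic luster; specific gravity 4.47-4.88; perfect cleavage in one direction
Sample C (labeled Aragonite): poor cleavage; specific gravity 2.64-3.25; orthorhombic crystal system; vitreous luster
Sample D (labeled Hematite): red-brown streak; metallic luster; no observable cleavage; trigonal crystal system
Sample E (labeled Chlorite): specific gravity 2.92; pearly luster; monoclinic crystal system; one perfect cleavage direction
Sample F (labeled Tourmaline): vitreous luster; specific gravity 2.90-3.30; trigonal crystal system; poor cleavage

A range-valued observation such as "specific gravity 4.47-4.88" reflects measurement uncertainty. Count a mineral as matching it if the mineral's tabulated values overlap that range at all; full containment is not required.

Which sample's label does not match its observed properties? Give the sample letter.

A

Sample A: Malachite has monoclinic system, but the record shows orthorhombic crystal system — this label is wrong.
Sample B: observations are consistent with Molybdenite.
Sample C: observations are consistent with Aragonite.
Sample D: observations are consistent with Hematite.
Sample E: observations are consistent with Chlorite.
Sample F: observations are consistent with Tourmaline.
Sample A is the mislabeled one.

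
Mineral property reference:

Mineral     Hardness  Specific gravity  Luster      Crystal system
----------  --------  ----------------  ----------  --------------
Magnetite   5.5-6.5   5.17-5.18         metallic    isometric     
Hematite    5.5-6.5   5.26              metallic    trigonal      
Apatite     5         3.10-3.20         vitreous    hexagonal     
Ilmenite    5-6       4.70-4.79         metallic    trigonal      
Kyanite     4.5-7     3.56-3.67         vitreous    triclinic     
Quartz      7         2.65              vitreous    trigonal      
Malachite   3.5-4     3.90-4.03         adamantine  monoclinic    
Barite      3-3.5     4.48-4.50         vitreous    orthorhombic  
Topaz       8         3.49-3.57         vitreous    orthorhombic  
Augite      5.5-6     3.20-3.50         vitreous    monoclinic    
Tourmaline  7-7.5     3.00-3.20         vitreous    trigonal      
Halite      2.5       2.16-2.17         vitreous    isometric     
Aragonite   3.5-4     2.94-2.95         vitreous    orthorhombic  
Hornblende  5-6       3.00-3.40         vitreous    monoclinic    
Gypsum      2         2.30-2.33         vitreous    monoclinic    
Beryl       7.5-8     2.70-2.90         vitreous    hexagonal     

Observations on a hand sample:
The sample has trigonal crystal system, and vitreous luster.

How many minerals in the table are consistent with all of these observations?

Trigonal crystal system — narrows the field to Hematite, Ilmenite, Quartz, Tourmaline.
Vitreous luster excludes Hematite, Ilmenite.
Remaining candidates: Quartz, Tourmaline.
That is 2 minerals.

2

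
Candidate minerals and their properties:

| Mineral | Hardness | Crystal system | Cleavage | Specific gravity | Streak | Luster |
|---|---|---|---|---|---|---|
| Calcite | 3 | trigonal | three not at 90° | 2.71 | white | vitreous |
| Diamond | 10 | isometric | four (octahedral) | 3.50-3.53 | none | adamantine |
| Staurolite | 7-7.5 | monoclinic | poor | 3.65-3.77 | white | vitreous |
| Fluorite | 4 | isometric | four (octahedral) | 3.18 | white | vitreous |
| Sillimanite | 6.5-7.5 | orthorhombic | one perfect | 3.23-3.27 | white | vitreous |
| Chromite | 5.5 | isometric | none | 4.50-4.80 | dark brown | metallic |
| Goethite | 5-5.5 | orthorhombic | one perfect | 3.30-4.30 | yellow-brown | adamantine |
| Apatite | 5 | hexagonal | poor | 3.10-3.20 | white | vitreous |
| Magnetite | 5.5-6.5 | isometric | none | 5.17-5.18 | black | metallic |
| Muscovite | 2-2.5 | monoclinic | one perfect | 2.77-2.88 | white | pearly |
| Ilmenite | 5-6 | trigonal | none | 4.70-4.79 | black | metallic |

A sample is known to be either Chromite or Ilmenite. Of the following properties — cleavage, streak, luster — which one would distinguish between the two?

Cleavage: both none — identical.
Streak: Chromite dark brown, Ilmenite black — different.
Luster: both metallic — identical.
Streak is the diagnostic property here.

streak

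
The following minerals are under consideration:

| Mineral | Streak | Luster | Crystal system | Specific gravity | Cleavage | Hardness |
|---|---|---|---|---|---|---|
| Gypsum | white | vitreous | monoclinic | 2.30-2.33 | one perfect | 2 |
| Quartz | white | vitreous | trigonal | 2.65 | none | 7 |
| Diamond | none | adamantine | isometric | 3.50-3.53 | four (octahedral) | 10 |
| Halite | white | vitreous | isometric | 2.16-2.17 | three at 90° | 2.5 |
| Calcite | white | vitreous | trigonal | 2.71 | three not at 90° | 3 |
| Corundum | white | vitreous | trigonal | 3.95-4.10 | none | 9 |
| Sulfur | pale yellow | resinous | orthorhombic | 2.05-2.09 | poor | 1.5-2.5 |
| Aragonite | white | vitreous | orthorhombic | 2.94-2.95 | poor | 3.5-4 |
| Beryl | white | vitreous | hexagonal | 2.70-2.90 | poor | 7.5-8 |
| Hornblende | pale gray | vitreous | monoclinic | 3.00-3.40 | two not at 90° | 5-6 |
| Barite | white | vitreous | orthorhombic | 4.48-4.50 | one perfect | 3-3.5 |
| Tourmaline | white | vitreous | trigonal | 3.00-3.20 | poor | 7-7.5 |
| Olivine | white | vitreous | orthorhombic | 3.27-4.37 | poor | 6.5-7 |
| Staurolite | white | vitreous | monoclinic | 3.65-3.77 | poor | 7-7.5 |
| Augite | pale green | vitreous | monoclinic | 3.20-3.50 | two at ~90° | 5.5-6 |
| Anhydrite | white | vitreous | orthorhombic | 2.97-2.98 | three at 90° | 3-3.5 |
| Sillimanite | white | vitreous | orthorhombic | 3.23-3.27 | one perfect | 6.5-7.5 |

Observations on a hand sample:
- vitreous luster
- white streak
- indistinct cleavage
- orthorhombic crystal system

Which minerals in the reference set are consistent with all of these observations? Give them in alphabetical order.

Aragonite, Olivine

Vitreous luster eliminates Diamond, Sulfur.
White streak rules out Hornblende, Augite.
Indistinct cleavage: narrows the field to Aragonite, Beryl, Tourmaline, Olivine, Staurolite.
Orthorhombic crystal system: only Aragonite, Olivine remain.
Remaining candidates: Aragonite, Olivine.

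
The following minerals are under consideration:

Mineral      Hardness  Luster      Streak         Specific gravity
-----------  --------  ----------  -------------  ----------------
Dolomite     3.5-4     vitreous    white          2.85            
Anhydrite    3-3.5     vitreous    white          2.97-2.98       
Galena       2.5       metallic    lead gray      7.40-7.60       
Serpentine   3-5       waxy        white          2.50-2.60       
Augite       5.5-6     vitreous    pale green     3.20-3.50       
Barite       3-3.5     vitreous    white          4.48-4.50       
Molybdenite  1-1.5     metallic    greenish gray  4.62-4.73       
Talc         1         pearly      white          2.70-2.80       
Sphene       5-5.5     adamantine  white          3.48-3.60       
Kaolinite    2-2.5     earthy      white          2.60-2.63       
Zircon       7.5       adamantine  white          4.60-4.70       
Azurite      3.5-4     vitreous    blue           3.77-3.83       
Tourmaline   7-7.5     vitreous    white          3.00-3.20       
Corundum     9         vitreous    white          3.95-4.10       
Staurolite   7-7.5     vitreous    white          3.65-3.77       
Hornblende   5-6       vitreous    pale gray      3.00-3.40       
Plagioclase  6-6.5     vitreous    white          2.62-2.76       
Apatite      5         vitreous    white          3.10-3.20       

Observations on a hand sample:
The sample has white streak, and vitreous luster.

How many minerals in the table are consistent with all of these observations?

White streak rules out Galena, Augite, Molybdenite, Azurite, Hornblende.
Vitreous luster rules out Serpentine, Talc, Sphene, Kaolinite, Zircon.
The minerals that satisfy all observations are Anhydrite, Apatite, Barite, Corundum, Dolomite, Plagioclase, Staurolite, Tourmaline.
That is 8 minerals.

8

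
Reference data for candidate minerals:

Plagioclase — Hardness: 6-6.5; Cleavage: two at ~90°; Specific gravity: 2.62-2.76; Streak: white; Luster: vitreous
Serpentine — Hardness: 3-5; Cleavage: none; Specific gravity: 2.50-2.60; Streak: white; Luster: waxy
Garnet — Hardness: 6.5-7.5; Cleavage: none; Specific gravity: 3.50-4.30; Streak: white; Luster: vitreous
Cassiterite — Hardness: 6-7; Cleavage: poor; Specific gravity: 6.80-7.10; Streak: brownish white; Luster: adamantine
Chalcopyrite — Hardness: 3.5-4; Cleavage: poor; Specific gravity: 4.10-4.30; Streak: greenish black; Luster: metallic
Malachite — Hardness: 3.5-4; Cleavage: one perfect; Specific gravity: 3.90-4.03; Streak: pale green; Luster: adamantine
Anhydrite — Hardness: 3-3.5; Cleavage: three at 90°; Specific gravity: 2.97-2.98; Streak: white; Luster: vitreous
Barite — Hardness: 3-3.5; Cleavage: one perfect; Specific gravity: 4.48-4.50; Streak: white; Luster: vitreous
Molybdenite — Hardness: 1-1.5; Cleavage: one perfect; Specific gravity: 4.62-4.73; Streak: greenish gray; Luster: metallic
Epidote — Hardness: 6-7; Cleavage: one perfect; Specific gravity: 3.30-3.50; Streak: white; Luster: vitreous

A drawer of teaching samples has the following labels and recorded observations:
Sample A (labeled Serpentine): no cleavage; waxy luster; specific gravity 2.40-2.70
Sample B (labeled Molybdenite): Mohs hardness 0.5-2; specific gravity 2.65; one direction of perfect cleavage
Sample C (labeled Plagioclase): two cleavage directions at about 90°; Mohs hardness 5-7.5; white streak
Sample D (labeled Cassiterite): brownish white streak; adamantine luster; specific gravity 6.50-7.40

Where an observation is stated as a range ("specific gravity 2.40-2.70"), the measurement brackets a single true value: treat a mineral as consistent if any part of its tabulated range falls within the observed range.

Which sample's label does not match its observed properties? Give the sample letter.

Sample A: all recorded properties match Serpentine.
Sample B: Molybdenite has SG 4.62-4.73, but the record shows specific gravity 2.65 — this label is wrong.
Sample C: all recorded properties match Plagioclase.
Sample D: all recorded properties match Cassiterite.
Only sample B is inconsistent with its label.

B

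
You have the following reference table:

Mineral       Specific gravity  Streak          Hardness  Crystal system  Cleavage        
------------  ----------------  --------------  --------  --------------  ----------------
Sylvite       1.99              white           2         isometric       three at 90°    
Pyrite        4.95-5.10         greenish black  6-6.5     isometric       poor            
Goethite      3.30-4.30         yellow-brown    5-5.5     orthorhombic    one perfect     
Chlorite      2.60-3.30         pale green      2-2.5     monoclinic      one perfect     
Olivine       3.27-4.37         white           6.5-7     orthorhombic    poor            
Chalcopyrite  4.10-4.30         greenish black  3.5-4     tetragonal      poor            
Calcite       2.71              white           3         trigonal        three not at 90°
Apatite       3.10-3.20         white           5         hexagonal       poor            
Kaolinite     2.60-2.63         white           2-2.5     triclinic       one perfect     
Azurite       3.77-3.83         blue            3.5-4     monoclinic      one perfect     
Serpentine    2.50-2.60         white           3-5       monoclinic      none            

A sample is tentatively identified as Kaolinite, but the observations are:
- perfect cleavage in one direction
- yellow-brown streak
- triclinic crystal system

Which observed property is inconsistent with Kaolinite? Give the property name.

Perfect cleavage in one direction: Kaolinite has cleavage one perfect — agrees.
Yellow-brown streak: Kaolinite has white streak — inconsistent.
Triclinic crystal system: Kaolinite has triclinic system — agrees.
Everything matches except the streak.

streak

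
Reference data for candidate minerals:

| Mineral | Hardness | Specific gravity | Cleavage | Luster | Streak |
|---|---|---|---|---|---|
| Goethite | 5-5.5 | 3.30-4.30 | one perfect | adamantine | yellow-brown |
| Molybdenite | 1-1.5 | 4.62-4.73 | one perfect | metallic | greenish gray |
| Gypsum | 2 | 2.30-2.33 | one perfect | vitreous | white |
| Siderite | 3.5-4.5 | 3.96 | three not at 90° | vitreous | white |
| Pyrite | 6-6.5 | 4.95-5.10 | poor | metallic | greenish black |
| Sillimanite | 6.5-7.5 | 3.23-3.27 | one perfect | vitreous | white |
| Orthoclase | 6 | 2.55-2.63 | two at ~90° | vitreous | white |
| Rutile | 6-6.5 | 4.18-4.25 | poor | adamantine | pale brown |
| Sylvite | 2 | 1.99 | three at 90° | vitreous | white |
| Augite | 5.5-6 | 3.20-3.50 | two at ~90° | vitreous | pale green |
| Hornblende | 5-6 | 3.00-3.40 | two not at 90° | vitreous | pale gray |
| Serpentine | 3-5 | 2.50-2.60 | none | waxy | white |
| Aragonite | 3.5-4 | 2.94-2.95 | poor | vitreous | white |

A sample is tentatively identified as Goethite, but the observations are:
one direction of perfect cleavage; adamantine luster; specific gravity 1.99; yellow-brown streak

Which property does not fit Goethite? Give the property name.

One direction of perfect cleavage: Goethite has cleavage one perfect — within range.
Adamantine luster: Goethite has adamantine luster — within range.
Specific gravity 1.99: Goethite has SG 3.30-4.30 — inconsistent.
Yellow-brown streak: Goethite has yellow-brown streak — within range.
Everything matches except the specific gravity.

specific gravity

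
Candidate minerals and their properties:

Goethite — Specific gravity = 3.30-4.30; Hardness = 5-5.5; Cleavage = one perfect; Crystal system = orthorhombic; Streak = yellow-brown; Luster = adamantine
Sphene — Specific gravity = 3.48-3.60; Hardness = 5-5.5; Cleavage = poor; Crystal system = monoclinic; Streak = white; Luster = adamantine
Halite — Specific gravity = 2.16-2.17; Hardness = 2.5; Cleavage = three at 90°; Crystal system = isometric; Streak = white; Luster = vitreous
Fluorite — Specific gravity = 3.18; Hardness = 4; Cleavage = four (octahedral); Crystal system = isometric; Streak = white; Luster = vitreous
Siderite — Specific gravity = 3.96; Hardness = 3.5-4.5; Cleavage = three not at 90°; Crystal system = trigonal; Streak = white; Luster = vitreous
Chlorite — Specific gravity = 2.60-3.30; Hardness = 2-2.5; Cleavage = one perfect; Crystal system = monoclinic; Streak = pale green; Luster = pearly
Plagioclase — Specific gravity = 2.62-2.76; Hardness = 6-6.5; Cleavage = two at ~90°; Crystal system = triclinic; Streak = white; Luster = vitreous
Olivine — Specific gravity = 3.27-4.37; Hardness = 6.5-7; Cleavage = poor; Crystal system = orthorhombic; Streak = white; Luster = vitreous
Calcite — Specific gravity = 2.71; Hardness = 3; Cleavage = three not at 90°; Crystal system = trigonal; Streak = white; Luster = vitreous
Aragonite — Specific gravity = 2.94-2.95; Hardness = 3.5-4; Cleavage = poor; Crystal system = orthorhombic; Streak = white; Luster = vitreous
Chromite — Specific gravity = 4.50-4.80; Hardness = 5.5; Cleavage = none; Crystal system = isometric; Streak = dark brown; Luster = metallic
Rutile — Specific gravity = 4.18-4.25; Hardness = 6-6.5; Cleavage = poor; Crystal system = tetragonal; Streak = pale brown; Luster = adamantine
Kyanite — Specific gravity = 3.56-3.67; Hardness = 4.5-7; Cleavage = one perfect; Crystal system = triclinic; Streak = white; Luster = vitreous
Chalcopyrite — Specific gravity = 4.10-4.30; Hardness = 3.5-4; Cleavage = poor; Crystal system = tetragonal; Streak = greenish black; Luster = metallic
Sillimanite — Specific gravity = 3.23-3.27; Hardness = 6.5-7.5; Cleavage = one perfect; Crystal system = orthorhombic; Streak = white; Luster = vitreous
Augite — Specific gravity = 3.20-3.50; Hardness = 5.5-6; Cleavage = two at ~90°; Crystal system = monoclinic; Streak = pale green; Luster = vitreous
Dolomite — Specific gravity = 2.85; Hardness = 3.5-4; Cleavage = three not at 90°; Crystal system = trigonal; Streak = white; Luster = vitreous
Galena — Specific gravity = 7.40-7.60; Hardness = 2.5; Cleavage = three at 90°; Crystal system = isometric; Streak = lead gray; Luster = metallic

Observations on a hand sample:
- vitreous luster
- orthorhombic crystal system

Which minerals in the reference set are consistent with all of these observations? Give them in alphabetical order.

Aragonite, Olivine, Sillimanite

Vitreous luster: only Halite, Fluorite, Siderite, Plagioclase, Olivine, Calcite, Aragonite, Kyanite, Sillimanite, Augite, Dolomite remain.
Orthorhombic crystal system: only Olivine, Aragonite, Sillimanite remain.
Consistent with every observation: Aragonite, Olivine, Sillimanite.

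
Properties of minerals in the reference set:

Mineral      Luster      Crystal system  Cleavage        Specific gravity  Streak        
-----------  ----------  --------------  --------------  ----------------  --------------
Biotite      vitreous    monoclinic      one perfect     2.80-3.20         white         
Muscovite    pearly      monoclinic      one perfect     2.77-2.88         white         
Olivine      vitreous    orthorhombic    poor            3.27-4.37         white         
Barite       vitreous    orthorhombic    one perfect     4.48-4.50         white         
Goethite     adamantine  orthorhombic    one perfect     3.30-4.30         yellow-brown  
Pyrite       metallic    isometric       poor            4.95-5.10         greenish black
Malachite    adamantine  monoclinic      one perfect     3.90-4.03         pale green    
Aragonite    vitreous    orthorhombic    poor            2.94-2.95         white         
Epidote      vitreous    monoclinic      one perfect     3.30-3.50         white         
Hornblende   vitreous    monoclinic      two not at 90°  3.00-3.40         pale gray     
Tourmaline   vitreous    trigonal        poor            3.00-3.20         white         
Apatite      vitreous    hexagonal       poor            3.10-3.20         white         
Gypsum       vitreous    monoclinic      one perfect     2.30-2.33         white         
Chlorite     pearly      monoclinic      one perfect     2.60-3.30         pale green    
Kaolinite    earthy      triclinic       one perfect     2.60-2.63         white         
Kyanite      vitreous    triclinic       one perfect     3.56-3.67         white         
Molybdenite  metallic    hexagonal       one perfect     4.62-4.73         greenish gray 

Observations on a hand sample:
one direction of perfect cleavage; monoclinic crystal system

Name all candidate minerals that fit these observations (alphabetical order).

One direction of perfect cleavage eliminates Olivine, Pyrite, Aragonite, Hornblende, Tourmaline, Apatite.
Monoclinic crystal system rules out Barite, Goethite, Kaolinite, Kyanite, Molybdenite.
Remaining candidates: Biotite, Chlorite, Epidote, Gypsum, Malachite, Muscovite.

Biotite, Chlorite, Epidote, Gypsum, Malachite, Muscovite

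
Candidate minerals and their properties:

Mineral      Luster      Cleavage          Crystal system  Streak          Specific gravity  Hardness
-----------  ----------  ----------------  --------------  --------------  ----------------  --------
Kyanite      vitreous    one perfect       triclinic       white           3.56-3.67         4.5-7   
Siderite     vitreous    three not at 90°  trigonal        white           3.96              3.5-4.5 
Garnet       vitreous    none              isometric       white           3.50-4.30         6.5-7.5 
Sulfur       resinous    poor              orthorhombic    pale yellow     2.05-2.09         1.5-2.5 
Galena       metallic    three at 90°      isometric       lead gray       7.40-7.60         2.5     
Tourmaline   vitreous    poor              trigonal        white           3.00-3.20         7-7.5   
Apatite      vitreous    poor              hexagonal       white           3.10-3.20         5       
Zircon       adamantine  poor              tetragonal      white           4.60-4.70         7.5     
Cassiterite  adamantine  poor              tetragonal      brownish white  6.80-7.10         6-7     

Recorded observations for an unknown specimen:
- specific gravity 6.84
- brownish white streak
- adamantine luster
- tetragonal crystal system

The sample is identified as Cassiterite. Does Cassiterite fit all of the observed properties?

Consistent

Specific gravity 6.84 — matches Cassiterite (SG 6.80-7.10).
Brownish white streak — matches Cassiterite (brownish white streak).
Adamantine luster — matches Cassiterite (adamantine luster).
Tetragonal crystal system — matches Cassiterite (tetragonal system).
All observations are consistent with the tabulated values for Cassiterite.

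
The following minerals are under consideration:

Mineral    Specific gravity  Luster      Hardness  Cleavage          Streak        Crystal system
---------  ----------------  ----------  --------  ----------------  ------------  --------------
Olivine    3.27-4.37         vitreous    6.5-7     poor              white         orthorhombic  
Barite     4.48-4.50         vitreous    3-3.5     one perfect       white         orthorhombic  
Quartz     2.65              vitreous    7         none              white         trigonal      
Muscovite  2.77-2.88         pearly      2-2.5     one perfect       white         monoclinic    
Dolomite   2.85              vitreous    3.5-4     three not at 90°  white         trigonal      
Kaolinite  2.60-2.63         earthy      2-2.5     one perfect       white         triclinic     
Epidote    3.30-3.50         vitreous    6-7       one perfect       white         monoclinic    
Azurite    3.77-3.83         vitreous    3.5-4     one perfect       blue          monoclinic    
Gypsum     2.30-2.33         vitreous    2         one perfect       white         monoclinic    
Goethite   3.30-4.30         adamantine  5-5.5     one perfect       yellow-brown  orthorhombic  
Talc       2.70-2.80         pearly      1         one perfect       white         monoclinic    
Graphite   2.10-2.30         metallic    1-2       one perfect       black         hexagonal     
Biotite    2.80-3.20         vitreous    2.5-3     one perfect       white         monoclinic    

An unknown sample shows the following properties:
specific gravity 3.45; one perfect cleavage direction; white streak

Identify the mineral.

Specific gravity 3.45 — leaves Olivine, Epidote, Goethite.
One perfect cleavage direction eliminates Olivine.
White streak rules out Goethite.
The only mineral consistent with every observation is Epidote.

Epidote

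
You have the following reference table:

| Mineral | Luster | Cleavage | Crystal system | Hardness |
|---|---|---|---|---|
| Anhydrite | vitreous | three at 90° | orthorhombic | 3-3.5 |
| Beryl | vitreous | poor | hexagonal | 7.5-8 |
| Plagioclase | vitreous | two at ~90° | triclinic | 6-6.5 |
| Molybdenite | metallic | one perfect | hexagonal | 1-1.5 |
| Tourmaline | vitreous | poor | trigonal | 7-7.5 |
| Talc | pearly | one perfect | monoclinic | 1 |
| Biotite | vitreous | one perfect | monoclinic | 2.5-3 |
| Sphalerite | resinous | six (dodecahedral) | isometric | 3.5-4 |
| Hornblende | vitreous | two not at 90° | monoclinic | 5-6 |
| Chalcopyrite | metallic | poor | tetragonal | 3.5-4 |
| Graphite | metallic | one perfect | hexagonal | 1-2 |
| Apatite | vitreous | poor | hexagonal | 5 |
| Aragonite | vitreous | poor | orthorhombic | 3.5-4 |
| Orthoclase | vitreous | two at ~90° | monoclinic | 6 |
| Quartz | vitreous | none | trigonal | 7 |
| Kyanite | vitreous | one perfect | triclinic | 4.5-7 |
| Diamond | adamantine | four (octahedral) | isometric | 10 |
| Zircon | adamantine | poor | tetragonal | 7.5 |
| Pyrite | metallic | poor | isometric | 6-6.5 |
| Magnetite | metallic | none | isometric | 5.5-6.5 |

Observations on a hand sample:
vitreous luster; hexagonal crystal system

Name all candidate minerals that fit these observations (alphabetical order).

Apatite, Beryl

Vitreous luster: narrows the field to Anhydrite, Beryl, Plagioclase, Tourmaline, Biotite, Hornblende, Apatite, Aragonite, Orthoclase, Quartz, Kyanite.
Hexagonal crystal system: leaves Beryl, Apatite.
Remaining candidates: Apatite, Beryl.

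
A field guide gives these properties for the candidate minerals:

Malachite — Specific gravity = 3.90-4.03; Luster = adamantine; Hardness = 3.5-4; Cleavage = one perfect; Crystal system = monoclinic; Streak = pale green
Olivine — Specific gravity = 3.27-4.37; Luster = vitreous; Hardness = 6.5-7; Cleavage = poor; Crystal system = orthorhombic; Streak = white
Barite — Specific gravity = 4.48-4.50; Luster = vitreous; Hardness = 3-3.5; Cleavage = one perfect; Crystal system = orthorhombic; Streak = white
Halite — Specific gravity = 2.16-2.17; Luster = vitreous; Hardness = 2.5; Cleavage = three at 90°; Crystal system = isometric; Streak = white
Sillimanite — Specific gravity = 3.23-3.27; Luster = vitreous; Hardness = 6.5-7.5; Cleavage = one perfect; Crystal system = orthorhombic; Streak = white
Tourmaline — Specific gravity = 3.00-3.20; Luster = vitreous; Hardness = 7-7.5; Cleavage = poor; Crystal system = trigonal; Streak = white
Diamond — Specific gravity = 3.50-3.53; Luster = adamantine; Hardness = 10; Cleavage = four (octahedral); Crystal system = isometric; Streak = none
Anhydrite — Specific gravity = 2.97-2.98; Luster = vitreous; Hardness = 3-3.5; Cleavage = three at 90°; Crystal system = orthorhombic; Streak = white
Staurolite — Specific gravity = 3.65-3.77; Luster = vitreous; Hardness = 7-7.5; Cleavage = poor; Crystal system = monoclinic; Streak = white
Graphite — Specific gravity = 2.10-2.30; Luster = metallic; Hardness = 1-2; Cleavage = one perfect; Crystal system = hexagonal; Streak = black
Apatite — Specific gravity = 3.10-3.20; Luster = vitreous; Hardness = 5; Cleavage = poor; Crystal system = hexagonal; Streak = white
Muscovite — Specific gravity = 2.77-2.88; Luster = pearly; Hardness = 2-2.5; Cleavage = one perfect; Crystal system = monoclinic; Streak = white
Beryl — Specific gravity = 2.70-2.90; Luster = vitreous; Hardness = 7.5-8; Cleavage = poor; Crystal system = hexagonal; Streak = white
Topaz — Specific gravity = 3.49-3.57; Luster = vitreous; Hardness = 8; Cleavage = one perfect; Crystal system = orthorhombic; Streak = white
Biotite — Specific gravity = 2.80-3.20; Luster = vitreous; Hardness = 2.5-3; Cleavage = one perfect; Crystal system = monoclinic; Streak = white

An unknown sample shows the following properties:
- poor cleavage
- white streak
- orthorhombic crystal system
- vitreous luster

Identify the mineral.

Poor cleavage: narrows the field to Olivine, Tourmaline, Staurolite, Apatite, Beryl.
White streak: consistent with all remaining minerals.
Orthorhombic crystal system: only Olivine remains.
Vitreous luster: no further eliminations.
Olivine is the sole remaining match.

Olivine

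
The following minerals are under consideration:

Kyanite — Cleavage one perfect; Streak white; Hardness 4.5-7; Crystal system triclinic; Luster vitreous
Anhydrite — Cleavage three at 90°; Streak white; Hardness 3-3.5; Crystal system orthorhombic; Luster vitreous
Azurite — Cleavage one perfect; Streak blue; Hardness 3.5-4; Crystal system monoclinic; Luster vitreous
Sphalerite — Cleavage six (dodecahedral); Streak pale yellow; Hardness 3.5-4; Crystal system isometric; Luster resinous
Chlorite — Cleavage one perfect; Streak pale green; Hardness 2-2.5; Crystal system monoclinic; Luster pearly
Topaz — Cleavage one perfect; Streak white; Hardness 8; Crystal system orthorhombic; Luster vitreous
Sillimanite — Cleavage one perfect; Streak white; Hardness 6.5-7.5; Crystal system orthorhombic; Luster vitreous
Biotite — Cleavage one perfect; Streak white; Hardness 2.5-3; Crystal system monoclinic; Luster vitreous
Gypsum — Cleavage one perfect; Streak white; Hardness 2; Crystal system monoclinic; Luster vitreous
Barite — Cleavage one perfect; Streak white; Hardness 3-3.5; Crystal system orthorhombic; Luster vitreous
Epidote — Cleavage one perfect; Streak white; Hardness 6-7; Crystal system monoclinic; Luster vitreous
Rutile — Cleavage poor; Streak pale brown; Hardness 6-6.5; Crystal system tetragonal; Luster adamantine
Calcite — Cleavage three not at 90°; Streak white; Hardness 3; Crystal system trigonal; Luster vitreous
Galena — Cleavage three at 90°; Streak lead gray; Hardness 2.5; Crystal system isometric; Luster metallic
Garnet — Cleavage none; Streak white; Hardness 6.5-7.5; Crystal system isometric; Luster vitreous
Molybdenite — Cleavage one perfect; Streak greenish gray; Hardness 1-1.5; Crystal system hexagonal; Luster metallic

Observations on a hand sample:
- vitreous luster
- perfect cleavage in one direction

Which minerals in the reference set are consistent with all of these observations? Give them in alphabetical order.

Vitreous luster eliminates Sphalerite, Chlorite, Rutile, Galena, Molybdenite.
Perfect cleavage in one direction eliminates Anhydrite, Calcite, Garnet.
The minerals that satisfy all observations are Azurite, Barite, Biotite, Epidote, Gypsum, Kyanite, Sillimanite, Topaz.

Azurite, Barite, Biotite, Epidote, Gypsum, Kyanite, Sillimanite, Topaz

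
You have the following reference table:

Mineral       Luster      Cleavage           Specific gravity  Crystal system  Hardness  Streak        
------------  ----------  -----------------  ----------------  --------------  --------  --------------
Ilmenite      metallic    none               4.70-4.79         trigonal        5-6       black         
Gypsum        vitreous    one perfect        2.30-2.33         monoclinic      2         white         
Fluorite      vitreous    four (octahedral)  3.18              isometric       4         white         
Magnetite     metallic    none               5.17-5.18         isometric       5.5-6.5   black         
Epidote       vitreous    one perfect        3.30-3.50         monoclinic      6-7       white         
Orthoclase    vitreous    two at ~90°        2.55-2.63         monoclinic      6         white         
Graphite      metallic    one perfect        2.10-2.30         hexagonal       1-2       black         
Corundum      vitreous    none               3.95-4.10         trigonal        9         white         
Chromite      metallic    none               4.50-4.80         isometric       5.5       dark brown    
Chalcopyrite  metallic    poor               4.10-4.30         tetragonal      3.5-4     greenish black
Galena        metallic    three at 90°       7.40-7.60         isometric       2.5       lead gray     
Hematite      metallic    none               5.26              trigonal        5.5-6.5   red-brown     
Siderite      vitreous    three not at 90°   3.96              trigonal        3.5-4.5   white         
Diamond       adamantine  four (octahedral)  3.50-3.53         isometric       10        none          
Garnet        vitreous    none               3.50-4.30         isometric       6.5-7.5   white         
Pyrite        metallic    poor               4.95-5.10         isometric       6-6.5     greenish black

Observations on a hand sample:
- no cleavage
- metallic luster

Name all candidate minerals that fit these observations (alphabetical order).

No cleavage: leaves Ilmenite, Magnetite, Corundum, Chromite, Hematite, Garnet.
Metallic luster eliminates Corundum, Garnet.
Consistent with every observation: Chromite, Hematite, Ilmenite, Magnetite.

Chromite, Hematite, Ilmenite, Magnetite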